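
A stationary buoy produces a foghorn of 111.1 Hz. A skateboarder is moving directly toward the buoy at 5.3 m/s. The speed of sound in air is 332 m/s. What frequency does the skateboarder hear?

113 Hz

Only the observer moves, toward the source, so f' = f · (v + v_o)/v.
f' = 111.1 × (332 + 5.3)/332 = 111.1 × 337.3/332 ≈ 113 Hz.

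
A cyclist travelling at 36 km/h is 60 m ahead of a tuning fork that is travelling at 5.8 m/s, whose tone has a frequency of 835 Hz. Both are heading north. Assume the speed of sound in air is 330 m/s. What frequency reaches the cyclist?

824 Hz

36 km/h = 10 m/s.
The cyclist is ahead, so the tuning fork is moving toward it while the cyclist is moving away from the tuning fork.
With source approaching and observer receding, f' = f · (v − v_o)/(v − v_s).
f' = 835 × (330 − 10)/(330 − 5.8) = 835 × 320/324.2 ≈ 824 Hz.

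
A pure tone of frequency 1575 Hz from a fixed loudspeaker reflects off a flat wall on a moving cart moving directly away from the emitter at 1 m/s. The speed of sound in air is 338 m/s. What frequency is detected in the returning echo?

At the flat wall on a moving cart (a moving observer), f₁ = f₀ · (v − u)/v = 1575 × 337/338 ≈ 1570 Hz.
On reflection it acts as a source moving away from the stationary detector: f₂ = f₁ · v/(v + u) = 1570 × 338/339 ≈ 1566 Hz.

1566 Hz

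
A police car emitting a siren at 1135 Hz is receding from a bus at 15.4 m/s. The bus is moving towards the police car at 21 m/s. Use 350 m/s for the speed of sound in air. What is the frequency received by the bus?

Both move, so f' = f · (v + v_o)/(v + v_s).
f' = 1135 × (350 + 21)/(350 + 15.4) = 1135 × 371/365.4 ≈ 1152 Hz.

1152 Hz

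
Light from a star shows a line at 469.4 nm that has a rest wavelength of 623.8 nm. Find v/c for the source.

λ'/λ₀ = 0.7525 < 1 (blueshift), so the source is approaching.
λ'/λ₀ = √((1 − β)/(1 + β)) for an approaching source ⇒ β = (1 − r²)/(1 + r²) with r = λ'/λ₀.
β = (1 − 0.5662)/(1 + 0.5662) ≈ 0.277.

0.277c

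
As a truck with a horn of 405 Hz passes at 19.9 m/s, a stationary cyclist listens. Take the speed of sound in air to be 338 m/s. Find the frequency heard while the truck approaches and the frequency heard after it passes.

430 Hz approaching; 382 Hz receding

Approaching: f₁ = f · v/(v − v_s) = 405 × 338/318.1 ≈ 430 Hz.
Receding: f₂ = f · v/(v + v_s) = 405 × 338/357.9 ≈ 382 Hz.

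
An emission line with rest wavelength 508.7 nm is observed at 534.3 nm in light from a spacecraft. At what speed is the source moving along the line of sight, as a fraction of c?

λ'/λ₀ = 1.0503 > 1 (redshift), so the source is receding.
λ'/λ₀ = √((1 + β)/(1 − β)) for a receding source ⇒ β = (r² − 1)/(r² + 1) with r = λ'/λ₀.
β = (1.1032 − 1)/(1.1032 + 1) ≈ 0.049.

0.049c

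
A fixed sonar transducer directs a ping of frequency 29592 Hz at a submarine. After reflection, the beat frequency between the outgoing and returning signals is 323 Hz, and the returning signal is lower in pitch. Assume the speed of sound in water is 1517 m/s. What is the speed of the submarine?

Double Doppler shift off a moving reflector: f₂ = f₀ · (v + u)/(v − u) (u > 0 toward emitter).
Returning signal is lower, so f₂ = f₀ − Δf = 29592 − 323 = 29269 Hz.
Rearranging, u = v · (f₂ − f₀)/(f₂ + f₀) = 1517 × -323/58861 ≈ -8.3 m/s.
So the submarine is moving at 8.3 m/s away from the emitter.

8.3 m/s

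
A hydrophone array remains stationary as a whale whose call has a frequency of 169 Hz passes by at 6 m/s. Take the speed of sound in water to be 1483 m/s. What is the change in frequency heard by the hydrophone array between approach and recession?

1.37 Hz

Approaching: f₁ = f · v/(v − v_s) = 169 × 1483/1477 ≈ 169.69 Hz.
Receding: f₂ = f · v/(v + v_s) = 169 × 1483/1489 ≈ 168.32 Hz.
Drop: f₁ − f₂ = 2f·v·v_s/(v² − v_s²) = 2 × 169 × 1483 × 6/(1483² − 6²) ≈ 1.37 Hz.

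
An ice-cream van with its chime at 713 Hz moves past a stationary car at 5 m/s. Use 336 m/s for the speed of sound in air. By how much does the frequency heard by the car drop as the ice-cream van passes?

Approaching: f₁ = f · v/(v − v_s) = 713 × 336/331 ≈ 723.8 Hz.
Receding: f₂ = f · v/(v + v_s) = 713 × 336/341 ≈ 702.5 Hz.
Drop: f₁ − f₂ = 2f·v·v_s/(v² − v_s²) = 2 × 713 × 336 × 5/(336² − 5²) ≈ 21.2 Hz.

21.2 Hz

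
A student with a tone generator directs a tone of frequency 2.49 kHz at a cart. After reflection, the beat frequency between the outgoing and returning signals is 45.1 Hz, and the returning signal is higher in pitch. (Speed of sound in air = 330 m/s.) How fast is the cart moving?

2.96 m/s

Double Doppler shift off a moving reflector: f₂ = f₀ · (v + u)/(v − u) (u > 0 toward emitter).
Returning signal is higher, so f₂ = f₀ + Δf = 2490 + 45.1 = 2535.1 Hz.
Rearranging, u = v · (f₂ − f₀)/(f₂ + f₀) = 330 × 45.1/5025.1 ≈ 2.96 m/s.
So the cart is moving at 2.96 m/s toward the emitter.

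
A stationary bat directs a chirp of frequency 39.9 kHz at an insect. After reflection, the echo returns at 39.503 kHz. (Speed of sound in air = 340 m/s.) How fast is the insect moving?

Double Doppler shift off a moving reflector: f₂ = f₀ · (v + u)/(v − u) (u > 0 toward emitter).
Rearranging, u = v · (f₂ − f₀)/(f₂ + f₀) = 340 × -0.397/79.403 ≈ -1.70 m/s.
So the insect is moving at 1.70 m/s away from the emitter.

1.70 m/s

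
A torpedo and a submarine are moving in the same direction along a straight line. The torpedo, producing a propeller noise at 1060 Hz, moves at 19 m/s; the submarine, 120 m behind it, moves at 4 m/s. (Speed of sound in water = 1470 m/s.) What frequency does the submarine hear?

The submarine is behind, so the torpedo is moving away from it while the submarine is moving toward the torpedo.
General Doppler shift: f' = f · (v + v_o)/(v + v_s).
f' = 1060 × (1470 + 4)/(1470 + 19) = 1060 × 1474/1489 ≈ 1049 Hz.

1049 Hz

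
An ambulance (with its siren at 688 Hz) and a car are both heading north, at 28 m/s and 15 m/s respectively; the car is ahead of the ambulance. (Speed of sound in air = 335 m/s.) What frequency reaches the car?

717 Hz

The car is ahead, so the ambulance is moving toward it while the car is moving away from the ambulance.
General Doppler shift: f' = f · (v − v_o)/(v − v_s).
f' = 688 × (335 − 15)/(335 − 28) = 688 × 320/307 ≈ 717 Hz.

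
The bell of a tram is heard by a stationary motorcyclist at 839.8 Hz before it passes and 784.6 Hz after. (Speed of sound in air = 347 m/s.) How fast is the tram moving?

11.8 m/s

f₁/f₂ = (v + v_s)/(v − v_s), so v_s = v · (f₁ − f₂)/(f₁ + f₂).
v_s = 347 × (839.8 − 784.6)/(839.8 + 784.6) = 347 × 55.2/1624.4 ≈ 11.8 m/s.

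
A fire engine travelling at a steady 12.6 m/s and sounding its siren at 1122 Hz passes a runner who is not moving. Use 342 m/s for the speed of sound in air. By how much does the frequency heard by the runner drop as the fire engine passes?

Approaching: f₁ = f · v/(v − v_s) = 1122 × 342/329.4 ≈ 1164.9 Hz.
Receding: f₂ = f · v/(v + v_s) = 1122 × 342/354.6 ≈ 1082.1 Hz.
Drop: f₁ − f₂ = 2f·v·v_s/(v² − v_s²) = 2 × 1122 × 342 × 12.6/(342² − 12.6²) ≈ 82.8 Hz.

82.8 Hz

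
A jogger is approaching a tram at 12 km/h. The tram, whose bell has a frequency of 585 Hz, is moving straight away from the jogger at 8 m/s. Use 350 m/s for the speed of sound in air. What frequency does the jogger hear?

577 Hz

12 km/h = 3.333 m/s.
Both move, so f' = f · (v + v_o)/(v + v_s).
f' = 585 × (350 + 3.333)/(350 + 8) = 585 × 353.33/358 ≈ 577 Hz.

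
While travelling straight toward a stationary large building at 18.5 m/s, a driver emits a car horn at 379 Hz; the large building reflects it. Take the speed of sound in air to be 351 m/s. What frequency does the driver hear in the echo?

The large building receives the sound from a moving source: f₁ = f₀ · v/(v − v_e) = 379 × 351/332.5 ≈ 400 Hz.
On the return leg the driver is a moving observer: f₂ = f₁ · (v + v_e)/v = 400 × 369.5/351 ≈ 421 Hz.

421 Hz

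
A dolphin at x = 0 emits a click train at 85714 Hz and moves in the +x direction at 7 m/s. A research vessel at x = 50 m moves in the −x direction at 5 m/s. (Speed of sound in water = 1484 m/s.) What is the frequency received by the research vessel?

The observer lies on the +x side, so the source is heading toward the observer and the observer is heading toward the source.
Both move, so f' = f · (v + v_o)/(v − v_s).
f' = 85714 × (1484 + 5)/(1484 − 7) = 85714 × 1489/1477 ≈ 86410 Hz.

86410 Hz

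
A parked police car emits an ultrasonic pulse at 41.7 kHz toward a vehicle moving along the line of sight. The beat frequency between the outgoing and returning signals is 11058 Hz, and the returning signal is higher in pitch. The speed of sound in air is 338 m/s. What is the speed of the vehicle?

Double Doppler shift off a moving reflector: f₂ = f₀ · (v + u)/(v − u) (u > 0 toward emitter).
Returning signal is higher, so f₂ = f₀ + Δf = 41700 + 11058 = 52758 Hz.
Rearranging, u = v · (f₂ − f₀)/(f₂ + f₀) = 338 × 11058/94458 ≈ 40 m/s.
So the vehicle is moving at 40 m/s toward the emitter.

40 m/s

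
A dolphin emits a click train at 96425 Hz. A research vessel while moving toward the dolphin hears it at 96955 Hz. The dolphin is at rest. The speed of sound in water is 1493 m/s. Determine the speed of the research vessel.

f' = f · (v + v_o)/v ⇒ v_o = v · |f'/f − 1|.
v_o = 1493 × |96955/96425 − 1| = 1493 × 0.005496 ≈ 8.2 m/s.

8.2 m/s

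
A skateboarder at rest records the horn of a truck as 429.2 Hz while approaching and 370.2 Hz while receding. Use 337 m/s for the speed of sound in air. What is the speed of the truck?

f₁/f₂ = (v + v_s)/(v − v_s), so v_s = v · (f₁ − f₂)/(f₁ + f₂).
v_s = 337 × (429.2 − 370.2)/(429.2 + 370.2) = 337 × 59.0/799.4 ≈ 24.9 m/s.

24.9 m/s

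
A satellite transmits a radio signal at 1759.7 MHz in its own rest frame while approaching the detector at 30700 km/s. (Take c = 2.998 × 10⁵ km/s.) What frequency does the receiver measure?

β = v/c = 30700/299800 = 0.1024.
Relativistic Doppler for frequency: f' = f₀ · √((1 + β)/(1 − β)).
f' = 1759.7 × √(1.1024/0.8976) = 1759.7 × 1.10823 ≈ 1950.1 MHz.

1950.1 MHz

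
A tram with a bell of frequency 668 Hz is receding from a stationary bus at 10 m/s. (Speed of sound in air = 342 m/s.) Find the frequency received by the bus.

With the source moving away from a stationary observer, f' = f · v/(v + v_s).
f' = 668 × 342/(342 + 10) = 668 × 342/352 ≈ 649 Hz.

649 Hz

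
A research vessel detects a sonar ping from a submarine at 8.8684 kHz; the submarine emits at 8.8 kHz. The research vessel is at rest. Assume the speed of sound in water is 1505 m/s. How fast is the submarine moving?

f' > f, so the submarine is approaching.
f' = f · v/(v − v_s) ⇒ v_s = v · |1 − f/f'|.
v_s = 1505 × |1 − 8.8/8.8684| = 1505 × 0.007713 ≈ 11.6 m/s.

11.6 m/s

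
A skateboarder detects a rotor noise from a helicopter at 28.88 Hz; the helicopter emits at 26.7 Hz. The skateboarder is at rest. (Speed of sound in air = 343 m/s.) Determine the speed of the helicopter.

26 m/s

f' > f, so the helicopter is approaching.
f' = f · v/(v − v_s) ⇒ v_s = v · |1 − f/f'|.
v_s = 343 × |1 − 26.7/28.88| = 343 × 0.07548 ≈ 26 m/s.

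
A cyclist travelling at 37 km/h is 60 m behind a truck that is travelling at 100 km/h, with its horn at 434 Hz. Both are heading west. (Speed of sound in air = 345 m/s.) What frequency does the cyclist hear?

100 km/h = 27.78 m/s; 37 km/h = 10.28 m/s.
The cyclist is behind, so the truck is moving away from it while the cyclist is moving toward the truck.
With source receding and observer approaching, f' = f · (v + v_o)/(v + v_s).
f' = 434 × (345 + 10.28)/(345 + 27.78) = 434 × 355.28/372.78 ≈ 414 Hz.

414 Hz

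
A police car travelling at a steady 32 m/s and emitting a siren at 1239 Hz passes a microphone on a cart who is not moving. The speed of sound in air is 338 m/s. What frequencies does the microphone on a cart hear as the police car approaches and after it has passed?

1369 Hz approaching; 1132 Hz receding

Approaching: f₁ = f · v/(v − v_s) = 1239 × 338/306 ≈ 1369 Hz.
Receding: f₂ = f · v/(v + v_s) = 1239 × 338/370 ≈ 1132 Hz.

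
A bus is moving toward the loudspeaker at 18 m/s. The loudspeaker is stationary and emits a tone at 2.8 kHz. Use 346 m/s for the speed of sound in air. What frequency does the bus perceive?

Only the observer moves, toward the source, so f' = f · (v + v_o)/v.
f' = 2.8 × (346 + 18)/346 = 2.8 × 364/346 ≈ 2.95 kHz.

2.95 kHz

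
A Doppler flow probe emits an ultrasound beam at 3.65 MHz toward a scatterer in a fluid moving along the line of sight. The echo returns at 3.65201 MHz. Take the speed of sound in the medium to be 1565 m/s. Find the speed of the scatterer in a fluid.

0.43 m/s

Double Doppler shift off a moving reflector: f₂ = f₀ · (v + u)/(v − u) (u > 0 toward emitter).
Rearranging, u = v · (f₂ − f₀)/(f₂ + f₀) = 1565 × 0.00201/7.30201 ≈ 0.43 m/s.
So the scatterer in a fluid is moving at 0.43 m/s toward the emitter.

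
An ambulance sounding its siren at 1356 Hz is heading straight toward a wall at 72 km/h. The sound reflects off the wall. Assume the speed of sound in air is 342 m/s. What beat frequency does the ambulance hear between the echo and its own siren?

168 Hz

72 km/h = 20 m/s.
The wall receives the sound from a moving source: f₁ = f₀ · v/(v − v_e) = 1356 × 342/322 ≈ 1440.2 Hz.
On the return leg the ambulance is a moving observer: f₂ = f₁ · (v + v_e)/v = 1440.2 × 362/342 ≈ 1524.4 Hz.
Beat against the emitted tone: |f₂ − f₀| = 2v_e·f₀/(v − v_e) = 2 × 20 × 1356/322 ≈ 168 Hz.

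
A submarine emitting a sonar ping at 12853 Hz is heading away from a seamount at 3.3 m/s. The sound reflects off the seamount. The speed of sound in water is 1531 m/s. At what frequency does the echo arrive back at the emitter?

12798 Hz

The seamount receives the sound from a moving source: f₁ = f₀ · v/(v + v_e) = 12853 × 1531/1534.3 ≈ 12825 Hz.
On the return leg the submarine is a moving observer: f₂ = f₁ · (v − v_e)/v = 12825 × 1527.7/1531 ≈ 12798 Hz.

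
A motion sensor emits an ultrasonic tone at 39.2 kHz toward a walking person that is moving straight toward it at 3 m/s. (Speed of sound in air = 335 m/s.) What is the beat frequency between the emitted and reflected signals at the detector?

708 Hz

The walking person first receives the wave as a moving observer: f₁ = f₀ · (v + u)/v = 39.2 × (335 + 3)/335 ≈ 39.551 kHz.
The reflection then acts as a moving source: f₂ = f₁ · v/(v − u) ≈ 39.908 kHz.
Equivalently f₂ = f₀ · (v + u)/(v − u).
Beat frequency (with f₀ = 39200 Hz): |f₂ − f₀| = 2u·f₀/(v − u) = 2 × 3 × 39200/332 ≈ 708 Hz.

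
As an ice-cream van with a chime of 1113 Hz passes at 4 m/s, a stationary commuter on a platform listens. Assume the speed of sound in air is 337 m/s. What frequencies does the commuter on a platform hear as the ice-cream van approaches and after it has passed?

Approaching: f₁ = f · v/(v − v_s) = 1113 × 337/333 ≈ 1126 Hz.
Receding: f₂ = f · v/(v + v_s) = 1113 × 337/341 ≈ 1100 Hz.

1126 Hz approaching; 1100 Hz receding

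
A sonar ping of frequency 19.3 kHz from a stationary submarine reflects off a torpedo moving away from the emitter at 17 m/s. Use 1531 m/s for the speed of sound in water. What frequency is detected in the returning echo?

18.88 kHz

The torpedo first receives the wave as a moving observer: f₁ = f₀ · (v − u)/v = 19.3 × (1531 − 17)/1531 ≈ 19.09 kHz.
The reflection then acts as a moving source: f₂ = f₁ · v/(v + u) ≈ 18.88 kHz.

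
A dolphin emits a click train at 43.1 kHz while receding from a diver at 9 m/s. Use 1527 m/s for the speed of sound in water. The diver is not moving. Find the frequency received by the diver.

With the source moving away from a stationary observer, f' = f · v/(v + v_s).
f' = 43.1 × 1527/(1527 + 9) = 43.1 × 1527/1536 ≈ 42.8 kHz.

42.8 kHz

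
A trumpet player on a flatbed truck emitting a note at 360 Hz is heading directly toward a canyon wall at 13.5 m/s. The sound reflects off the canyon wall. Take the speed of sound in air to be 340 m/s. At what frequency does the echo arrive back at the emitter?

390 Hz

The canyon wall receives the sound from a moving source: f₁ = f₀ · v/(v − v_e) = 360 × 340/326.5 ≈ 375 Hz.
On the return leg the trumpet player on a flatbed truck is a moving observer: f₂ = f₁ · (v + v_e)/v = 375 × 353.5/340 ≈ 390 Hz.
Equivalently f₂ = f₀ · (v + v_e)/(v − v_e).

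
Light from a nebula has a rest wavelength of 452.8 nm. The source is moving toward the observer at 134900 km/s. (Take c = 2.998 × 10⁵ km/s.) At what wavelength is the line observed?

β = v/c = 134900/299800 = 0.4500.
Relativistic Doppler for wavelength: λ' = λ₀ · √((1 − β)/(1 + β)).
λ' = 452.8 × √(0.5500/1.4500) = 452.8 × 0.61591 ≈ 278.9 nm.

278.9 nm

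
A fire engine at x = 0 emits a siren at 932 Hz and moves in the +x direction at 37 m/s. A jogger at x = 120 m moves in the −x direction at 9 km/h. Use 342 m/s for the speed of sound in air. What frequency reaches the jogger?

9 km/h = 2.5 m/s.
The observer lies on the +x side, so the source is heading toward the observer and the observer is heading toward the source.
General Doppler shift: f' = f · (v + v_o)/(v − v_s).
f' = 932 × (342 + 2.5)/(342 − 37) = 932 × 344.5/305 ≈ 1053 Hz.

1053 Hz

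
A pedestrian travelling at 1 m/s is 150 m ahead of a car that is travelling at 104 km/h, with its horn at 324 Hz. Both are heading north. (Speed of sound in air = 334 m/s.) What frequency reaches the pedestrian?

354 Hz

104 km/h = 28.89 m/s.
The pedestrian is ahead, so the car is moving toward it while the pedestrian is moving away from the car.
Both move, so f' = f · (v − v_o)/(v − v_s).
f' = 324 × (334 − 1)/(334 − 28.89) = 324 × 333/305.11 ≈ 354 Hz.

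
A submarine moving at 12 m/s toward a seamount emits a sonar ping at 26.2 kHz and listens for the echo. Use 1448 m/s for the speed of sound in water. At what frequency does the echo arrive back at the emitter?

The seamount receives the sound from a moving source: f₁ = f₀ · v/(v − v_e) = 26.2 × 1448/1436 ≈ 26.4 kHz.
On the return leg the submarine is a moving observer: f₂ = f₁ · (v + v_e)/v = 26.4 × 1460/1448 ≈ 26.6 kHz.
Equivalently f₂ = f₀ · (v + v_e)/(v − v_e).

26.6 kHz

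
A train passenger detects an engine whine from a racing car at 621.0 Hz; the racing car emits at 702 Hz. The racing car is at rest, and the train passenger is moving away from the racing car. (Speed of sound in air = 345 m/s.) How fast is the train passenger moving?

40 m/s

f' = f · (v − v_o)/v ⇒ v_o = v · |f'/f − 1|.
v_o = 345 × |621.0/702 − 1| = 345 × 0.1154 ≈ 40 m/s.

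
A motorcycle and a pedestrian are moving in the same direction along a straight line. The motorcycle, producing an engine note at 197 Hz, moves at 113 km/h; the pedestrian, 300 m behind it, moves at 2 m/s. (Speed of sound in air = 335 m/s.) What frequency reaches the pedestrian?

181 Hz

113 km/h = 31.39 m/s.
The pedestrian is behind, so the motorcycle is moving away from it while the pedestrian is moving toward the motorcycle.
Both move, so f' = f · (v + v_o)/(v + v_s).
f' = 197 × (335 + 2)/(335 + 31.39) = 197 × 337/366.39 ≈ 181 Hz.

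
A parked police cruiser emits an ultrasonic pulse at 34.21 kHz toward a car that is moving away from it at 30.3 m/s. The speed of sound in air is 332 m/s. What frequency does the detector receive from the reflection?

The car first receives the wave as a moving observer: f₁ = f₀ · (v − u)/v = 34.21 × (332 − 30.3)/332 ≈ 31.1 kHz.
On reflection it acts as a source moving away from the stationary detector: f₂ = f₁ · v/(v + u) = 31.1 × 332/362.3 ≈ 28.5 kHz.
Equivalently f₂ = f₀ · (v − u)/(v + u).

28.5 kHz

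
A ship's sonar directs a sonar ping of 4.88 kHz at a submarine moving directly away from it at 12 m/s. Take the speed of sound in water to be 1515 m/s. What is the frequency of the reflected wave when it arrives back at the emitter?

The submarine first receives the wave as a moving observer: f₁ = f₀ · (v − u)/v = 4.88 × (1515 − 12)/1515 ≈ 4.84 kHz.
The reflection then acts as a moving source: f₂ = f₁ · v/(v + u) ≈ 4.80 kHz.
Equivalently f₂ = f₀ · (v − u)/(v + u).

4.80 kHz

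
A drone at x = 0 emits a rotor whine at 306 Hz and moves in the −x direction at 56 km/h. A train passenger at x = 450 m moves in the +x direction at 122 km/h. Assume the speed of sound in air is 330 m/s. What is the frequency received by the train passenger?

262 Hz

56 km/h = 15.56 m/s; 122 km/h = 33.89 m/s.
The observer lies on the +x side, so the source is heading away from the observer and the observer is heading away from the source.
General Doppler shift: f' = f · (v − v_o)/(v + v_s).
f' = 306 × (330 − 33.89)/(330 + 15.56) = 306 × 296.11/345.56 ≈ 262 Hz.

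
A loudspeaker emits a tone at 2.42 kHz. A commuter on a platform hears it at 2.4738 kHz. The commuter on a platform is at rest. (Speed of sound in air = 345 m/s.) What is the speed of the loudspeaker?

7.5 m/s

f' > f, so the loudspeaker is approaching.
f' = f · v/(v − v_s) ⇒ v_s = v · |1 − f/f'|.
v_s = 345 × |1 − 2.42/2.4738| = 345 × 0.02175 ≈ 7.5 m/s.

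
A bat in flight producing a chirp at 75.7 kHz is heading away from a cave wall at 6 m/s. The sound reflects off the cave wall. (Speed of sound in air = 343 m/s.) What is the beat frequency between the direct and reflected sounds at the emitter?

2603 Hz

The cave wall receives the sound from a moving source: f₁ = f₀ · v/(v + v_e) = 75.7 × 343/349 ≈ 74.40 kHz.
On the return leg the bat in flight is a moving observer: f₂ = f₁ · (v − v_e)/v = 74.40 × 337/343 ≈ 73.10 kHz.
Beat against the emitted tone (with f₀ = 75700 Hz): |f₂ − f₀| = 2v_e·f₀/(v + v_e) = 2 × 6 × 75700/349 ≈ 2603 Hz.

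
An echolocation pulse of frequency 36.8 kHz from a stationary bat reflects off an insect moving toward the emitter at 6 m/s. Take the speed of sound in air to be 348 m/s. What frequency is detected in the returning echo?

38.1 kHz

The insect first receives the wave as a moving observer: f₁ = f₀ · (v + u)/v = 36.8 × (348 + 6)/348 ≈ 37.4 kHz.
The reflection then acts as a moving source: f₂ = f₁ · v/(v − u) ≈ 38.1 kHz.
Equivalently f₂ = f₀ · (v + u)/(v − u).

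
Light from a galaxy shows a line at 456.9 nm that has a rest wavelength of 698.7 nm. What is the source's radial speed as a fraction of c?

λ'/λ₀ = 0.6539 < 1 (blueshift), so the source is approaching.
λ'/λ₀ = √((1 − β)/(1 + β)) for an approaching source ⇒ β = (1 − r²)/(1 + r²) with r = λ'/λ₀.
β = (1 − 0.4276)/(1 + 0.4276) ≈ 0.401.

0.401c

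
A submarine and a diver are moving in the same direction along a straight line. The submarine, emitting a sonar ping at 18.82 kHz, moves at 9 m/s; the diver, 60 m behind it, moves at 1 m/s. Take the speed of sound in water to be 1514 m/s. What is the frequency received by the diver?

18.72 kHz

The diver is behind, so the submarine is moving away from it while the diver is moving toward the submarine.
With source receding and observer approaching, f' = f · (v + v_o)/(v + v_s).
f' = 18.82 × (1514 + 1)/(1514 + 9) = 18.82 × 1515/1523 ≈ 18.72 kHz.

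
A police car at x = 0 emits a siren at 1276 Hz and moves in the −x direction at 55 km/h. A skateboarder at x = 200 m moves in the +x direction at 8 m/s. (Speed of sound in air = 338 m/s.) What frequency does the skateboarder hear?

55 km/h = 15.28 m/s.
The observer lies on the +x side, so the source is heading away from the observer and the observer is heading away from the source.
General Doppler shift: f' = f · (v − v_o)/(v + v_s).
f' = 1276 × (338 − 8)/(338 + 15.28) = 1276 × 330/353.28 ≈ 1192 Hz.

1192 Hz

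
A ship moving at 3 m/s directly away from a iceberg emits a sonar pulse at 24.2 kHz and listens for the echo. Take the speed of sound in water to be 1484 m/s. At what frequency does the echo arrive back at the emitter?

The iceberg receives the sound from a moving source: f₁ = f₀ · v/(v + v_e) = 24.2 × 1484/1487 ≈ 24.2 kHz.
On the return leg the ship is a moving observer: f₂ = f₁ · (v − v_e)/v = 24.2 × 1481/1484 ≈ 24.1 kHz.
Equivalently f₂ = f₀ · (v − v_e)/(v + v_e).

24.1 kHz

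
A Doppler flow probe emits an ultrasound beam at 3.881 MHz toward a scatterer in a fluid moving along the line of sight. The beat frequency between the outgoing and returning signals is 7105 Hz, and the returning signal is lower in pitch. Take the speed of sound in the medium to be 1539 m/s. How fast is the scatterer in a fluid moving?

Double Doppler shift off a moving reflector: f₂ = f₀ · (v + u)/(v − u) (u > 0 toward emitter).
Returning signal is lower, so f₂ = f₀ − Δf = 3881000 − 7105 = 3873895 Hz.
Rearranging, u = v · (f₂ − f₀)/(f₂ + f₀) = 1539 × -7105/7754895 ≈ -1.41 m/s.
So the scatterer in a fluid is moving at 1.41 m/s away from the emitter.

1.41 m/s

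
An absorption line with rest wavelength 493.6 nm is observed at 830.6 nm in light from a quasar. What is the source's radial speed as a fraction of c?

λ'/λ₀ = 1.6827 > 1 (redshift), so the source is receding.
λ'/λ₀ = √((1 + β)/(1 − β)) for a receding source ⇒ β = (r² − 1)/(r² + 1) with r = λ'/λ₀.
β = (2.8316 − 1)/(2.8316 + 1) ≈ 0.478.

0.478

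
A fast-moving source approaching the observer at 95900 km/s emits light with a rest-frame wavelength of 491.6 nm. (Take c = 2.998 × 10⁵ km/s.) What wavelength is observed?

β = v/c = 95900/299800 = 0.3199.
Relativistic Doppler for wavelength: λ' = λ₀ · √((1 − β)/(1 + β)).
λ' = 491.6 × √(0.6801/1.3199) = 491.6 × 0.71784 ≈ 352.9 nm.

352.9 nm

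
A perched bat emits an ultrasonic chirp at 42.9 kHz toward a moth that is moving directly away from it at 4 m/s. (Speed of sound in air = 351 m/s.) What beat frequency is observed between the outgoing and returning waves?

The moth first receives the wave as a moving observer: f₁ = f₀ · (v − u)/v = 42.9 × (351 − 4)/351 ≈ 42.411 kHz.
On reflection it acts as a source moving away from the stationary detector: f₂ = f₁ · v/(v + u) = 42.411 × 351/355 ≈ 41.933 kHz.
Equivalently f₂ = f₀ · (v − u)/(v + u).
Beat frequency (with f₀ = 42900 Hz): |f₂ − f₀| = 2u·f₀/(v + u) = 2 × 4 × 42900/355 ≈ 967 Hz.

967 Hz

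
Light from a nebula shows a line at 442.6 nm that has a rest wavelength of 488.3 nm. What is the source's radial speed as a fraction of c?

λ'/λ₀ = 0.9064 < 1 (blueshift), so the source is approaching.
λ'/λ₀ = √((1 − β)/(1 + β)) for an approaching source ⇒ β = (1 − r²)/(1 + r²) with r = λ'/λ₀.
β = (1 − 0.8216)/(1 + 0.8216) ≈ 0.098.

0.098c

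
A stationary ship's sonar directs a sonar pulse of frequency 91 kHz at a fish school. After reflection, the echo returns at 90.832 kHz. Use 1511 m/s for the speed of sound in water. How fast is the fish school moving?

1.40 m/s

Double Doppler shift off a moving reflector: f₂ = f₀ · (v + u)/(v − u) (u > 0 toward emitter).
Rearranging, u = v · (f₂ − f₀)/(f₂ + f₀) = 1511 × -0.168/181.832 ≈ -1.40 m/s.
So the fish school is moving at 1.40 m/s away from the emitter.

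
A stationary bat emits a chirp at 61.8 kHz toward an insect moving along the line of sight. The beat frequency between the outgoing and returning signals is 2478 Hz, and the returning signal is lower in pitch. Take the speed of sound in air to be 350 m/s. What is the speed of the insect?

7.2 m/s

Double Doppler shift off a moving reflector: f₂ = f₀ · (v + u)/(v − u) (u > 0 toward emitter).
Returning signal is lower, so f₂ = f₀ − Δf = 61800 − 2478 = 59322 Hz.
Rearranging, u = v · (f₂ − f₀)/(f₂ + f₀) = 350 × -2478/121122 ≈ -7.2 m/s.
So the insect is moving at 7.2 m/s away from the emitter.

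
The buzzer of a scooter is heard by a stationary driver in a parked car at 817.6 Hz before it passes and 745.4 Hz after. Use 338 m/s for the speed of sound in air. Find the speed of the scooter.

f₁/f₂ = (v + v_s)/(v − v_s), so v_s = v · (f₁ − f₂)/(f₁ + f₂).
v_s = 338 × (817.6 − 745.4)/(817.6 + 745.4) = 338 × 72.2/1563.0 ≈ 15.6 m/s.

15.6 m/s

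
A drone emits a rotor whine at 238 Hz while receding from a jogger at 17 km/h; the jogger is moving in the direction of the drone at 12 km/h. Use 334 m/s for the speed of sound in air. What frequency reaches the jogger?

17 km/h = 4.722 m/s; 12 km/h = 3.333 m/s.
Both move, so f' = f · (v + v_o)/(v + v_s).
f' = 238 × (334 + 3.333)/(334 + 4.722) = 238 × 337.33/338.72 ≈ 237 Hz.

237 Hz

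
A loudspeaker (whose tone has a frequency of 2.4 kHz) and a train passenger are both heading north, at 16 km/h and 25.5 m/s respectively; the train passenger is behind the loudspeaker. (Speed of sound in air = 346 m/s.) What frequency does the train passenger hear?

16 km/h = 4.444 m/s.
The train passenger is behind, so the loudspeaker is moving away from it while the train passenger is moving toward the loudspeaker.
With source receding and observer approaching, f' = f · (v + v_o)/(v + v_s).
f' = 2.4 × (346 + 25.5)/(346 + 4.444) = 2.4 × 371.5/350.44 ≈ 2.54 kHz.

2.54 kHz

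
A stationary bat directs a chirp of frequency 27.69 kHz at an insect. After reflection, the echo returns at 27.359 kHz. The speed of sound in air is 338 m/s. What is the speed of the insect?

2.03 m/s

Double Doppler shift off a moving reflector: f₂ = f₀ · (v + u)/(v − u) (u > 0 toward emitter).
Rearranging, u = v · (f₂ − f₀)/(f₂ + f₀) = 338 × -0.331/55.049 ≈ -2.03 m/s.
So the insect is moving at 2.03 m/s away from the emitter.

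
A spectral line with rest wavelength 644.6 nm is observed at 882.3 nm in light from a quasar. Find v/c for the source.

λ'/λ₀ = 1.3688 > 1 (redshift), so the source is receding.
λ'/λ₀ = √((1 + β)/(1 − β)) for a receding source ⇒ β = (r² − 1)/(r² + 1) with r = λ'/λ₀.
β = (1.8735 − 1)/(1.8735 + 1) ≈ 0.304.

0.304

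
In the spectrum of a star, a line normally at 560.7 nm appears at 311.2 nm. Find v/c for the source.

λ'/λ₀ = 0.5550 < 1 (blueshift), so the source is approaching.
λ'/λ₀ = √((1 − β)/(1 + β)) for an approaching source ⇒ β = (1 − r²)/(1 + r²) with r = λ'/λ₀.
β = (1 − 0.3080)/(1 + 0.3080) ≈ 0.529.

0.529c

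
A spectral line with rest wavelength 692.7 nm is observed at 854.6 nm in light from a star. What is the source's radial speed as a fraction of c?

λ'/λ₀ = 1.2337 > 1 (redshift), so the source is receding.
λ'/λ₀ = √((1 + β)/(1 − β)) for a receding source ⇒ β = (r² − 1)/(r² + 1) with r = λ'/λ₀.
β = (1.5221 − 1)/(1.5221 + 1) ≈ 0.207.

0.207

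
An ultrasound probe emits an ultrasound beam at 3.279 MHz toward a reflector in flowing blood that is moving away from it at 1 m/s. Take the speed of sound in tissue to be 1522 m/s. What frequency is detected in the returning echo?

At the reflector in flowing blood (a moving observer), f₁ = f₀ · (v − u)/v = 3.279 × 1521/1522 ≈ 3.277 MHz.
On reflection it acts as a source moving away from the stationary detector: f₂ = f₁ · v/(v + u) = 3.277 × 1522/1523 ≈ 3.275 MHz.

3.275 MHz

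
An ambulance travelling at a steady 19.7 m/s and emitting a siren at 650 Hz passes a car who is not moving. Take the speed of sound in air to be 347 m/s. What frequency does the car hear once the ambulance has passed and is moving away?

Receding: f₂ = f · v/(v + v_s) = 650 × 347/366.7 ≈ 615 Hz.

615 Hz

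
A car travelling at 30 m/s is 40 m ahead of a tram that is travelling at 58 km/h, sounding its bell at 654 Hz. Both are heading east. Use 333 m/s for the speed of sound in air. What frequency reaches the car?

58 km/h = 16.11 m/s.
The car is ahead, so the tram is moving toward it while the car is moving away from the tram.
Both move, so f' = f · (v − v_o)/(v − v_s).
f' = 654 × (333 − 30)/(333 − 16.11) = 654 × 303/316.89 ≈ 625 Hz.

625 Hz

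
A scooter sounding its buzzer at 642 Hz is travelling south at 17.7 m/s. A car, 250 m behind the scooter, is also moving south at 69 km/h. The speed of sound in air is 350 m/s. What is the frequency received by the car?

69 km/h = 19.17 m/s.
The car is behind, so the scooter is moving away from it while the car is moving toward the scooter.
General Doppler shift: f' = f · (v + v_o)/(v + v_s).
f' = 642 × (350 + 19.17)/(350 + 17.7) = 642 × 369.17/367.7 ≈ 645 Hz.

645 Hz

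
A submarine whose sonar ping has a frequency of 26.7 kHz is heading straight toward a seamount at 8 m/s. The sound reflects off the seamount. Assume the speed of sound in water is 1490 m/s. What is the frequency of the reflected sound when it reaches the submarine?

27.0 kHz

The seamount receives the sound from a moving source: f₁ = f₀ · v/(v − v_e) = 26.7 × 1490/1482 ≈ 26.8 kHz.
On the return leg the submarine is a moving observer: f₂ = f₁ · (v + v_e)/v = 26.8 × 1498/1490 ≈ 27.0 kHz.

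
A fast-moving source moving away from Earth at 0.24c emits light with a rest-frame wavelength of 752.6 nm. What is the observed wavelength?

Relativistic Doppler for wavelength: λ' = λ₀ · √((1 + β)/(1 − β)).
λ' = 752.6 × √(1.2400/0.7600) = 752.6 × 1.27733 ≈ 961.3 nm.

961.3 nm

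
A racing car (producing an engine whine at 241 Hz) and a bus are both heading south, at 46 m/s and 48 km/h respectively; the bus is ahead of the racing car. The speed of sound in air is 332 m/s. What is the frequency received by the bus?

48 km/h = 13.33 m/s.
The bus is ahead, so the racing car is moving toward it while the bus is moving away from the racing car.
Both move, so f' = f · (v − v_o)/(v − v_s).
f' = 241 × (332 − 13.33)/(332 − 46) = 241 × 318.67/286 ≈ 269 Hz.

269 Hz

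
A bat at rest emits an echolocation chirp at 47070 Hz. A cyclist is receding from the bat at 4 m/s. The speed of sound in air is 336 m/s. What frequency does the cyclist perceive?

Only the observer moves, away from the source, so f' = f · (v − v_o)/v.
f' = 47070 × (336 − 4)/336 = 47070 × 332/336 ≈ 46510 Hz.

46510 Hz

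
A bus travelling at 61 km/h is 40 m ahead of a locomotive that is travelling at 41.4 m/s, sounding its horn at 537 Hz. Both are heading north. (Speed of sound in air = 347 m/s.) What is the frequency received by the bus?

580 Hz

61 km/h = 16.94 m/s.
The bus is ahead, so the locomotive is moving toward it while the bus is moving away from the locomotive.
General Doppler shift: f' = f · (v − v_o)/(v − v_s).
f' = 537 × (347 − 16.94)/(347 − 41.4) = 537 × 330.06/305.6 ≈ 580 Hz.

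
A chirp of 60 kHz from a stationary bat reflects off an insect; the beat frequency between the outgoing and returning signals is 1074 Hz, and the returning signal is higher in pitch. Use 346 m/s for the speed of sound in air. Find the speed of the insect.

Double Doppler shift off a moving reflector: f₂ = f₀ · (v + u)/(v − u) (u > 0 toward emitter).
Returning signal is higher, so f₂ = f₀ + Δf = 60000 + 1074 = 61074 Hz.
Rearranging, u = v · (f₂ − f₀)/(f₂ + f₀) = 346 × 1074/121074 ≈ 3.1 m/s.
So the insect is moving at 3.1 m/s toward the emitter.

3.1 m/s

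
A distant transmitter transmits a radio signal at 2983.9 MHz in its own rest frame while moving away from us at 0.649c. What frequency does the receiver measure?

1376.7 MHz

Relativistic Doppler for frequency: f' = f₀ · √((1 − β)/(1 + β)).
f' = 2983.9 × √(0.3510/1.6490) = 2983.9 × 0.46136 ≈ 1376.7 MHz.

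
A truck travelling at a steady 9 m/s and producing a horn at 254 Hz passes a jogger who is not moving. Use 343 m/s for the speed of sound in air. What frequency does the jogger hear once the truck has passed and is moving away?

Receding: f₂ = f · v/(v + v_s) = 254 × 343/352 ≈ 248 Hz.

248 Hz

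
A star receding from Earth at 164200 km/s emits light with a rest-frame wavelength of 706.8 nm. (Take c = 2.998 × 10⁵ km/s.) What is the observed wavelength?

1307.5 nm

β = v/c = 164200/299800 = 0.5477.
Relativistic Doppler for wavelength: λ' = λ₀ · √((1 + β)/(1 − β)).
λ' = 706.8 × √(1.5477/0.4523) = 706.8 × 1.84982 ≈ 1307.5 nm.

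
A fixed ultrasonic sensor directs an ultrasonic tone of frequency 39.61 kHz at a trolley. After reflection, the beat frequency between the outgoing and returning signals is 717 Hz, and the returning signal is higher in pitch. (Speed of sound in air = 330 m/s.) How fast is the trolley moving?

Double Doppler shift off a moving reflector: f₂ = f₀ · (v + u)/(v − u) (u > 0 toward emitter).
Returning signal is higher, so f₂ = f₀ + Δf = 39610 + 717 = 40327 Hz.
Rearranging, u = v · (f₂ − f₀)/(f₂ + f₀) = 330 × 717/79937 ≈ 2.96 m/s.
So the trolley is moving at 2.96 m/s toward the emitter.

2.96 m/s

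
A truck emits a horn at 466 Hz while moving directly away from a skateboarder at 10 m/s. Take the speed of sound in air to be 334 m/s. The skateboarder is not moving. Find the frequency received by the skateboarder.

452 Hz

Only the source moves, away from the listener, so f' = f · v/(v + v_s).
f' = 466 × 334/(334 + 10) = 466 × 334/344 ≈ 452 Hz.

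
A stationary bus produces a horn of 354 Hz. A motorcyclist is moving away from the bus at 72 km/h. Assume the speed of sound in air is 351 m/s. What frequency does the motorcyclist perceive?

334 Hz

72 km/h = 20 m/s.
Moving observer, stationary source: f' = f · (v − v_o)/v.
f' = 354 × (351 − 20)/351 = 354 × 331/351 ≈ 334 Hz.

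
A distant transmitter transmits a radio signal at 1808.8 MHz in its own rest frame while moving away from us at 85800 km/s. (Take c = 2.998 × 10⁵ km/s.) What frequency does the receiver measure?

β = v/c = 85800/299800 = 0.2862.
Relativistic Doppler for frequency: f' = f₀ · √((1 − β)/(1 + β)).
f' = 1808.8 × √(0.7138/1.2862) = 1808.8 × 0.74497 ≈ 1347.5 MHz.

1347.5 MHz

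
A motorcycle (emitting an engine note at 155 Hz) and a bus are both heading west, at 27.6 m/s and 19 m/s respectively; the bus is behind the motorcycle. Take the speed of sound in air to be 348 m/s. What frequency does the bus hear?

151 Hz

The bus is behind, so the motorcycle is moving away from it while the bus is moving toward the motorcycle.
Both move, so f' = f · (v + v_o)/(v + v_s).
f' = 155 × (348 + 19)/(348 + 27.6) = 155 × 367/375.6 ≈ 151 Hz.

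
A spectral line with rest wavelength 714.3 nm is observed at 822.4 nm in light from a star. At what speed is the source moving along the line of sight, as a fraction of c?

0.140c

λ'/λ₀ = 1.1513 > 1 (redshift), so the source is receding.
λ'/λ₀ = √((1 + β)/(1 − β)) for a receding source ⇒ β = (r² − 1)/(r² + 1) with r = λ'/λ₀.
β = (1.3256 − 1)/(1.3256 + 1) ≈ 0.140.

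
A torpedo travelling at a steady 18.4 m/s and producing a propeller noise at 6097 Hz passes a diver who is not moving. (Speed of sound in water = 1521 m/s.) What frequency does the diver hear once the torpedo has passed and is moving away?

6024 Hz

Receding: f₂ = f · v/(v + v_s) = 6097 × 1521/1539.4 ≈ 6024 Hz.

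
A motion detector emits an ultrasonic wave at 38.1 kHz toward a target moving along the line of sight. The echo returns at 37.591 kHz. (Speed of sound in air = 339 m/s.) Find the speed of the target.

2.28 m/s

Double Doppler shift off a moving reflector: f₂ = f₀ · (v + u)/(v − u) (u > 0 toward emitter).
Rearranging, u = v · (f₂ − f₀)/(f₂ + f₀) = 339 × -0.509/75.691 ≈ -2.28 m/s.
So the target is moving at 2.28 m/s away from the emitter.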